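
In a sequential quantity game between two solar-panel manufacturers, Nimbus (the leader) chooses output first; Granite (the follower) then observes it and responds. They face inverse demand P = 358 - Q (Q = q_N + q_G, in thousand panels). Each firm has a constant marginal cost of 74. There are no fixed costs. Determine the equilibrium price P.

145

Solve by backward induction. Given q_N, the follower Granite maximises π_G = (358 - q_N - q_G)q_G - 74q_G.
∂π_G/∂q_G = 284 - q_N - 2q_G = 0 gives the reaction function q_G = (284 - q_N)/2.
The leader anticipates this reaction. Substituting into P = 358 - Q gives P = 216 - (1/2)q_N, so π_N = (216 - (1/2)q_N)q_N - 74q_N.
Leader FOC: 142 - q_N = 0, so q_N = 142.
Then q_G = (284 - 142)/2 = 71.
Total output Q = 213, so price P = 358 - 213 = 145.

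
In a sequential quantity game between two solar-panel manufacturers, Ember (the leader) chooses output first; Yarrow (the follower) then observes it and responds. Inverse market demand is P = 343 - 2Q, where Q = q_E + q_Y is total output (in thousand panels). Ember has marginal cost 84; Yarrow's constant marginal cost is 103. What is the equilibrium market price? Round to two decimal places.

153.50

Solve by backward induction. Given q_E, the follower Yarrow maximises π_Y = (343 - 2q_E - 2q_Y)q_Y - 103q_Y.
∂π_Y/∂q_Y = 240 - 2q_E - 4q_Y = 0 gives the reaction function q_Y = (240 - 2q_E)/4.
The leader anticipates this reaction. Substituting into P = 343 - 2Q gives P = 223 - q_E, so π_E = (223 - q_E)q_E - 84q_E.
Leader FOC: 139 - 2q_E = 0, so q_E = 139/2.
Then q_Y = (240 - 2·(139/2))/4 = 101/4.
Total output Q = 379/4, so price P = 343 - 2·(379/4) = 307/2.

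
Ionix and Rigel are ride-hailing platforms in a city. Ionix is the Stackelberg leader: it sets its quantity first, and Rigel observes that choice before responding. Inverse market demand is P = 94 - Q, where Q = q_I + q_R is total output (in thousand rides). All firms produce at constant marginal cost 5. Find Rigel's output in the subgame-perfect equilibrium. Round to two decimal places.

The follower Rigel best-responds to any q_I: π_R = (94 - Q)q_R - 5q_R.
∂π_R/∂q_R = 89 - q_I - 2q_R = 0 gives the reaction function q_R = (89 - q_I)/2.
The leader anticipates this reaction. Substituting into P = 94 - Q gives P = 99/2 - (1/2)q_I, so π_I = (99/2 - (1/2)q_I)q_I - 5q_I.
Leader FOC: 89/2 - q_I = 0, so q_I = 89/2.
Then q_R = (89 - 89/2)/2 = 89/4.

22.25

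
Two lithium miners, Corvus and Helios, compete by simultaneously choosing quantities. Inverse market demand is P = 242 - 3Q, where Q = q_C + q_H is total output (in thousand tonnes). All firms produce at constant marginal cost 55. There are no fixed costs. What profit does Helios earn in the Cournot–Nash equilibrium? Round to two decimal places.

Each firm earns π_i = (242 - 3Q)q_i - 55q_i.
First-order condition (treating rivals' output as given): 187 - 6q_i - 3q_j = 0.
By symmetry each firm produces the same amount; substituting q_j = q_i yields q_i = 187/9.
Price P = 242 - 3·(374/9) = 352/3.
Helios's profit: (352/3 - 55)·(187/9) = 1295.1481.

1295.15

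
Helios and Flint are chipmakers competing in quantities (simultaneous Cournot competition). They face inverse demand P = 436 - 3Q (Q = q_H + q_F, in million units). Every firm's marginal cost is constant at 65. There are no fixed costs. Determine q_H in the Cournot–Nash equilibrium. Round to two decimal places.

41.22

A representative firm's profit is π_i = q_i(436 - 3Q) - 65q_i.
First-order condition (treating rivals' output as given): 371 - 6q_i - 3q_j = 0.
With identical firms every q_j equals q_i, so q_j = q_i and 371 = 9q_i, giving q_i = 371/9.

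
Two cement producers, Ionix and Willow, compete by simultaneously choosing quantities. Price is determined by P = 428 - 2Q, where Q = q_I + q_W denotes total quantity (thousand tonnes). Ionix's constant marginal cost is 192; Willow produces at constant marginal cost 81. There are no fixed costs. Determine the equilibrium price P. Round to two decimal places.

Ionix's profit: π_I = (428 - 2Q)q_I - (192q_I). Setting ∂π_I/∂q_I = 0: 236 - 4q_I - 2(q_W) = 0.
Willow's first-order condition: 347 - 4q_W - 2(q_I) = 0.
So q_I = (236 - 2q_W)/4 and q_W = (347 - 2q_I)/4.
Substituting one into the other gives q_I = 125/6 and q_W = 229/3.
Total output Q = 583/6, so price P = 428 - 2·(583/6) = 701/3.

233.67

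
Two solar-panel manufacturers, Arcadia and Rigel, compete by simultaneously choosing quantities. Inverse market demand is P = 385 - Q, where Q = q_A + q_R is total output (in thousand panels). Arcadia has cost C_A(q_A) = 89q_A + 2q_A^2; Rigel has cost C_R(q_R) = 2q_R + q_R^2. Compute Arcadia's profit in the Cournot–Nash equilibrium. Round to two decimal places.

Arcadia's profit: π_A = (385 - Q)q_A - (89q_A + 2q_A²). Setting ∂π_A/∂q_A = 0: 296 - 6q_A - (q_R) = 0.
Rigel's first-order condition: 383 - 4q_R - (q_A) = 0.
Rearranging gives the reaction functions q_A = (296 - q_R)/6 and q_R = (383 - q_A)/4.
Substituting one into the other gives q_A = 801/23 and q_R = 87.0435.
Price P = 385 - 121.8696 = 263.1304.
Arcadia's profit: 263.1304·(801/23) - 89·(801/23) - 2(801/23)² = 3638.5690.

3638.57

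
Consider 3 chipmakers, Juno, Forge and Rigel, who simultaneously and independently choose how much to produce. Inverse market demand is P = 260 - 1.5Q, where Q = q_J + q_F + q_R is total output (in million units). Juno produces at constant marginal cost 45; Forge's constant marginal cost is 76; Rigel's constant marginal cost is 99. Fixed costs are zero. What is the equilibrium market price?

120

Juno's profit: π_J = (260 - 1.5Q)q_J - (45q_J). Setting ∂π_J/∂q_J = 0: 215 - 3q_J - (3/2)(q_F + q_R) = 0.
Forge's profit: π_F = (260 - 1.5Q)q_F - (76q_F). Setting ∂π_F/∂q_F = 0: 184 - 3q_F - (3/2)(q_J + q_R) = 0.
Rigel's profit: π_R = (260 - 1.5Q)q_R - (99q_R). Setting ∂π_R/∂q_R = 0: 161 - 3q_R - (3/2)(q_J + q_F) = 0.
Adding the 3 conditions: 560 − 3Q − 3Q = 0, i.e. Q = 280/3.
Back-substituting: q_J = (215 − 140)/(3/2) = 50, q_F = (184 − 140)/(3/2) = 88/3, q_R = (161 − 140)/(3/2) = 14.
Total output Q = 280/3, so price P = 260 - (3/2)·(280/3) = 120.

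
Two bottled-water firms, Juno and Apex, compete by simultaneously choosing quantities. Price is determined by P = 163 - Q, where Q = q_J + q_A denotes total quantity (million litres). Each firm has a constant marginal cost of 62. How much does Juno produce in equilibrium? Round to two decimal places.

33.67

A representative firm's profit is π_i = q_i(163 - Q) - 62q_i.
First-order condition (treating rivals' output as given): 101 - 2q_i - q_j = 0.
By symmetry each firm produces the same amount; substituting q_j = q_i yields q_i = 101/3.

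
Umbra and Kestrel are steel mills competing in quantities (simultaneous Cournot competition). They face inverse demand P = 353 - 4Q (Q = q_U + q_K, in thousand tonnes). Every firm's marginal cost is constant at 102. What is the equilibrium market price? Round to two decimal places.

185.67

Each firm earns π_i = (353 - 4Q)q_i - 102q_i.
First-order condition (treating rivals' output as given): 251 - 8q_i - 4q_j = 0.
By symmetry each firm produces the same amount; substituting q_j = q_i yields q_i = 251/12.
Total output Q = 251/6, so price P = 353 - 4·(251/6) = 557/3.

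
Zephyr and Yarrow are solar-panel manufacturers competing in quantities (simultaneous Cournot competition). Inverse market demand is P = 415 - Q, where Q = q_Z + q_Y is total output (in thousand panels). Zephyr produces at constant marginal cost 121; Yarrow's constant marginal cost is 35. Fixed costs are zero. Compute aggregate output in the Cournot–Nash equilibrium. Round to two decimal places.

Zephyr's profit: π_Z = (415 - Q)q_Z - (121q_Z). Setting ∂π_Z/∂q_Z = 0: 294 - 2q_Z - (q_Y) = 0.
Yarrow's profit: π_Y = (415 - Q)q_Y - (35q_Y). Setting ∂π_Y/∂q_Y = 0: 380 - 2q_Y - (q_Z) = 0.
So q_Z = (294 - q_Y)/2 and q_Y = (380 - q_Z)/2.
Solving the pair: q_Z = 208/3, q_Y = 466/3.
Total output Q = 208/3 + 466/3 = 674/3.

224.67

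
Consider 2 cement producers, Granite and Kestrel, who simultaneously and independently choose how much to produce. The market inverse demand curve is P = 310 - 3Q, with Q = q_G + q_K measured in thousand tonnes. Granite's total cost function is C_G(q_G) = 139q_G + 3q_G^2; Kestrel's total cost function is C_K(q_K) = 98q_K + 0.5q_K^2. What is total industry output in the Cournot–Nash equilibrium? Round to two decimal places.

Granite's profit: π_G = (310 - 3Q)q_G - (139q_G + 3q_G²). Setting ∂π_G/∂q_G = 0: 171 - 12q_G - 3(q_K) = 0.
Kestrel's profit: π_K = (310 - 3Q)q_K - (98q_K + (1/2)q_K²). Setting ∂π_K/∂q_K = 0: 212 - 7q_K - 3(q_G) = 0.
Best responses: q_G = (171 - 3q_K)/12, q_K = (212 - 3q_G)/7.
Substituting one into the other gives q_G = 187/25 and q_K = 677/25.
Total output Q = 187/25 + 677/25 = 864/25.

34.56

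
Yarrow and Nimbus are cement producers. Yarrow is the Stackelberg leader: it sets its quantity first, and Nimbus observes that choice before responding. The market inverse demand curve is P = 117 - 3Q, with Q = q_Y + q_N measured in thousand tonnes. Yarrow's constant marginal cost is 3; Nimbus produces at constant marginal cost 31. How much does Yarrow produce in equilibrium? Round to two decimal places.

23.67

Solve by backward induction. Given q_Y, the follower Nimbus maximises π_N = (117 - 3q_Y - 3q_N)q_N - 31q_N.
Setting the follower's marginal profit to zero, 86 - 3q_Y - 6q_N = 0, i.e. q_N = (86 - 3q_Y)/6.
Yarrow substitutes q_N(q_Y) into its own profit: π_Y = q_Y(117 - 3q_Y - (86 - 3q_Y)/2) - 3q_Y = (74 - (3/2)q_Y)q_Y - 3q_Y.
Maximising: ∂π_Y/∂q_Y = 71 - 3q_Y = 0, giving q_Y = 71/3.
Then q_N = (86 - 3·(71/3))/6 = 5/2.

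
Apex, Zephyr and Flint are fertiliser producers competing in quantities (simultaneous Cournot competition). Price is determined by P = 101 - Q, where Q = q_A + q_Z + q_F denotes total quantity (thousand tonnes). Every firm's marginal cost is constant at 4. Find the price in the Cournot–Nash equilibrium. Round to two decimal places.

A representative firm's profit is π_i = q_i(101 - Q) - 4q_i.
First-order condition (treating rivals' output as given): 97 - 2q_i - Σ_{j≠i} q_j = 0.
With identical firms every q_j equals q_i, so Σ_{j≠i} q_j = 2q_i and 97 = 4q_i, giving q_i = 97/4.
Total output Q = 291/4, so price P = 101 - 291/4 = 113/4.

28.25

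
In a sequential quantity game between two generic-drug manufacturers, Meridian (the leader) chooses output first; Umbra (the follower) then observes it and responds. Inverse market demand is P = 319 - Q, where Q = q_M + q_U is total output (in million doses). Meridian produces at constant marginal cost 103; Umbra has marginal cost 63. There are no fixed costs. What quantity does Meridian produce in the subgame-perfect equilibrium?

88

Solve by backward induction. Given q_M, the follower Umbra maximises π_U = (319 - q_M - q_U)q_U - 63q_U.
∂π_U/∂q_U = 256 - q_M - 2q_U = 0 gives the reaction function q_U = (256 - q_M)/2.
Meridian substitutes q_U(q_M) into its own profit: π_M = q_M(319 - q_M - (256 - q_M)/2) - 103q_M = (191 - (1/2)q_M)q_M - 103q_M.
The leader's first-order condition 88 - q_M = 0 yields q_M = 88.
Then q_U = (256 - 88)/2 = 84.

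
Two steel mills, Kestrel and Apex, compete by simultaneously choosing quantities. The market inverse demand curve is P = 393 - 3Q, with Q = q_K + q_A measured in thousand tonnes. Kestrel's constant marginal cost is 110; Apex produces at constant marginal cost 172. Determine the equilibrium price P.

Kestrel's profit: π_K = (393 - 3Q)q_K - (110q_K). Setting ∂π_K/∂q_K = 0: 283 - 6q_K - 3(q_A) = 0.
Apex's profit: π_A = (393 - 3Q)q_A - (172q_A). Setting ∂π_A/∂q_A = 0: 221 - 6q_A - 3(q_K) = 0.
Rearranging gives the reaction functions q_K = (283 - 3q_A)/6 and q_A = (221 - 3q_K)/6.
Substituting one into the other gives q_K = 115/3 and q_A = 53/3.
Total output Q = 56, so price P = 393 - 3·56 = 225.

225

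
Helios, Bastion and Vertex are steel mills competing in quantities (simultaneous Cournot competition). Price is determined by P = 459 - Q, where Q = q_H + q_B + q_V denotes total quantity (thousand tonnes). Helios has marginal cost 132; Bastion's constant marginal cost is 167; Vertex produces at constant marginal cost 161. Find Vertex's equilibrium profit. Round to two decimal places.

Helios's profit: π_H = (459 - Q)q_H - (132q_H). Setting ∂π_H/∂q_H = 0: 327 - 2q_H - (q_B + q_V) = 0.
Bastion's first-order condition: 292 - 2q_B - (q_H + q_V) = 0.
Vertex's first-order condition: 298 - 2q_V - (q_H + q_B) = 0.
Adding the 3 conditions: 917 − 2Q − 2Q = 0, i.e. Q = 917/4.
Back-substituting: q_H = (327 − 917/4) = 391/4, q_B = (292 − 917/4) = 251/4, q_V = (298 − 917/4) = 275/4.
Price P = 459 - 917/4 = 919/4.
Vertex's profit: (919/4 - 161)·(275/4) = 4726.5625.

4726.56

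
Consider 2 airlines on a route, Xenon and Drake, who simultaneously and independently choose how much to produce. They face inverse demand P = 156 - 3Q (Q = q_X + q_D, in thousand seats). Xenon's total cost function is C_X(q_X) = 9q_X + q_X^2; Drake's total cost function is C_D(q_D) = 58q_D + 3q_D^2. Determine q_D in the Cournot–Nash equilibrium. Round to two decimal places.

Xenon's profit: π_X = (156 - 3Q)q_X - (9q_X + q_X²). Setting ∂π_X/∂q_X = 0: 147 - 8q_X - 3(q_D) = 0.
Drake's first-order condition: 98 - 12q_D - 3(q_X) = 0.
Rearranging gives the reaction functions q_X = (147 - 3q_D)/8 and q_D = (98 - 3q_X)/12.
Solving the pair: q_X = 490/29, q_D = 343/87.

3.94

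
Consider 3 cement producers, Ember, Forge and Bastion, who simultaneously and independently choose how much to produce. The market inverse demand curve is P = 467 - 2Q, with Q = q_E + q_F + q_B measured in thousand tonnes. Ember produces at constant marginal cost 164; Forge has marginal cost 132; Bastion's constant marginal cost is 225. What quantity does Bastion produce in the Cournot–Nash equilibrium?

Ember's profit: π_E = (467 - 2Q)q_E - (164q_E). Setting ∂π_E/∂q_E = 0: 303 - 4q_E - 2(q_F + q_B) = 0.
Forge's first-order condition: 335 - 4q_F - 2(q_E + q_B) = 0.
Bastion's profit: π_B = (467 - 2Q)q_B - (225q_B). Setting ∂π_B/∂q_B = 0: 242 - 4q_B - 2(q_E + q_F) = 0.
Adding the 3 conditions: 880 − 4Q − 4Q = 0, i.e. Q = 110.
Back-substituting: q_E = (303 − 220)/2 = 83/2, q_F = (335 − 220)/2 = 115/2, q_B = (242 − 220)/2 = 11.

11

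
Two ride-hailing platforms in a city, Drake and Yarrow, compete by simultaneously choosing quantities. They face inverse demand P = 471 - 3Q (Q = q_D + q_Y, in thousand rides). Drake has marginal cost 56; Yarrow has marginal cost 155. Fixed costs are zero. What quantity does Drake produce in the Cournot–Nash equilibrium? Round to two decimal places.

57.11

Drake's profit: π_D = (471 - 3Q)q_D - (56q_D). Setting ∂π_D/∂q_D = 0: 415 - 6q_D - 3(q_Y) = 0.
Yarrow's first-order condition: 316 - 6q_Y - 3(q_D) = 0.
So q_D = (415 - 3q_Y)/6 and q_Y = (316 - 3q_D)/6.
Solving the pair: q_D = 514/9, q_Y = 217/9.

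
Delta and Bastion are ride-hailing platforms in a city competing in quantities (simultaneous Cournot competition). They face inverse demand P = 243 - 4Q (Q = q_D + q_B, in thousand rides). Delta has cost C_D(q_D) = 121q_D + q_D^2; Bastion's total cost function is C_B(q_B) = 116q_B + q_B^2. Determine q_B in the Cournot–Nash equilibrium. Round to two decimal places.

9.31

Delta's profit: π_D = (243 - 4Q)q_D - (121q_D + q_D²). Setting ∂π_D/∂q_D = 0: 122 - 10q_D - 4(q_B) = 0.
Bastion's profit: π_B = (243 - 4Q)q_B - (116q_B + q_B²). Setting ∂π_B/∂q_B = 0: 127 - 10q_B - 4(q_D) = 0.
Best responses: q_D = (122 - 4q_B)/10, q_B = (127 - 4q_D)/10.
Solving the pair: q_D = 178/21, q_B = 391/42.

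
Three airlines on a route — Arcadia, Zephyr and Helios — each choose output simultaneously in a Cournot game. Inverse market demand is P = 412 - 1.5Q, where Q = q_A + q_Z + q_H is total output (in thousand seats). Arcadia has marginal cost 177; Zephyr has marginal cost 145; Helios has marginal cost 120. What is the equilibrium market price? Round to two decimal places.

Arcadia's profit: π_A = (412 - 1.5Q)q_A - (177q_A). Setting ∂π_A/∂q_A = 0: 235 - 3q_A - (3/2)(q_Z + q_H) = 0.
Zephyr's first-order condition: 267 - 3q_Z - (3/2)(q_A + q_H) = 0.
Helios's first-order condition: 292 - 3q_H - (3/2)(q_A + q_Z) = 0.
Adding the 3 conditions: 794 − 3Q − 3Q = 0, i.e. Q = 397/3.
Back-substituting: q_A = (235 − 397/2)/(3/2) = 73/3, q_Z = (267 − 397/2)/(3/2) = 137/3, q_H = (292 − 397/2)/(3/2) = 187/3.
Total output Q = 397/3, so price P = 412 - (3/2)·(397/3) = 427/2.

213.50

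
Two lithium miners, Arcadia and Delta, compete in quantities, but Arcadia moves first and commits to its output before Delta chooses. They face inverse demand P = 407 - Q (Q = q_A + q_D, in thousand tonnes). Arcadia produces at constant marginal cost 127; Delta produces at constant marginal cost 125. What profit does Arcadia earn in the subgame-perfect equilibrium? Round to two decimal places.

Solve by backward induction. Given q_A, the follower Delta maximises π_D = (407 - q_A - q_D)q_D - 125q_D.
∂π_D/∂q_D = 282 - q_A - 2q_D = 0 gives the reaction function q_D = (282 - q_A)/2.
The leader anticipates this reaction. Substituting into P = 407 - Q gives P = 266 - (1/2)q_A, so π_A = (266 - (1/2)q_A)q_A - 127q_A.
Maximising: ∂π_A/∂q_A = 139 - q_A = 0, giving q_A = 139.
Then q_D = (282 - 139)/2 = 143/2.
Price P = 407 - 421/2 = 393/2.
Arcadia's profit: (393/2 - 127)·139 = 9660.5000.

9660.50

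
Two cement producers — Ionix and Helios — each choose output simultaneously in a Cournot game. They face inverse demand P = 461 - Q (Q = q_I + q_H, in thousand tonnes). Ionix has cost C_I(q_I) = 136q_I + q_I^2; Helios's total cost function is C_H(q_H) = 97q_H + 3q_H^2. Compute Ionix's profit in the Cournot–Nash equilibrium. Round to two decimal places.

Ionix's profit: π_I = (461 - Q)q_I - (136q_I + q_I²). Setting ∂π_I/∂q_I = 0: 325 - 4q_I - (q_H) = 0.
Helios's first-order condition: 364 - 8q_H - (q_I) = 0.
Rearranging gives the reaction functions q_I = (325 - q_H)/4 and q_H = (364 - q_I)/8.
Solving the pair: q_I = 72.1290, q_H = 1131/31.
Price P = 461 - 108.6129 = 352.3871.
Ionix's profit: 352.3871·72.1290 - 136·72.1290 - 72.1290² = 10405.1946.

10405.19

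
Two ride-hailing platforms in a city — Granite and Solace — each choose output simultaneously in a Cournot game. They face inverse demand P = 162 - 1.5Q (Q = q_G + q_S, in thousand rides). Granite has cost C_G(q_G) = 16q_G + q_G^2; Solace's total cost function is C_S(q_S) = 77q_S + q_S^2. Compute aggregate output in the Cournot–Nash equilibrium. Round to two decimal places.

35.54

Granite's profit: π_G = (162 - 1.5Q)q_G - (16q_G + q_G²). Setting ∂π_G/∂q_G = 0: 146 - 5q_G - (3/2)(q_S) = 0.
Solace's first-order condition: 85 - 5q_S - (3/2)(q_G) = 0.
Best responses: q_G = (146 - (3/2)q_S)/5, q_S = (85 - (3/2)q_G)/5.
Solving the pair: q_G = 26.4835, q_S = 824/91.
Total output Q = 26.4835 + 824/91 = 462/13.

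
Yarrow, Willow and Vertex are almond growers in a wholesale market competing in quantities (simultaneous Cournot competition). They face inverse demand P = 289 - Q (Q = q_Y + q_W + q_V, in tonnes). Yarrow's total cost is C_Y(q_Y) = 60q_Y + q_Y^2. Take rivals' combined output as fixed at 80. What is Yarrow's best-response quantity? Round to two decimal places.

37.25

With rivals' combined output fixed at 80, Yarrow's profit is π_Y = (289 - 80 - q_Y)q_Y - (60q_Y + q_Y²) = (209 - q_Y)q_Y - (60q_Y + q_Y²).
∂π_Y/∂q_Y = 149 - 4q_Y = 0, so q_Y = 149/4.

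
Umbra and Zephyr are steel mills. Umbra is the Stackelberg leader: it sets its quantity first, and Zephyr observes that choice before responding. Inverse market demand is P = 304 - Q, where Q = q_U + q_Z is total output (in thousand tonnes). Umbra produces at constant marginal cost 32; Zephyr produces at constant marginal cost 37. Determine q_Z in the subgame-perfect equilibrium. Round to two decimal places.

64.25

The follower Zephyr best-responds to any q_U: π_Z = (304 - Q)q_Z - 37q_Z.
∂π_Z/∂q_Z = 267 - q_U - 2q_Z = 0 gives the reaction function q_Z = (267 - q_U)/2.
The leader anticipates this reaction. Substituting into P = 304 - Q gives P = 341/2 - (1/2)q_U, so π_U = (341/2 - (1/2)q_U)q_U - 32q_U.
Leader FOC: 277/2 - q_U = 0, so q_U = 277/2.
Then q_Z = (267 - 277/2)/2 = 257/4.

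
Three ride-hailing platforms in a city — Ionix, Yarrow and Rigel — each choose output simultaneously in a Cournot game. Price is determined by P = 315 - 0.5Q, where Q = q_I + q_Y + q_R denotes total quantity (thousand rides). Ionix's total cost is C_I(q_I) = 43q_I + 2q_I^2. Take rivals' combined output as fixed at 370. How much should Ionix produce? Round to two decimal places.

17.40

With rivals' combined output fixed at 370, Ionix's profit is π_I = (315 - (1/2)·370 - (1/2)q_I)q_I - (43q_I + 2q_I²) = (130 - (1/2)q_I)q_I - (43q_I + 2q_I²).
∂π_I/∂q_I = 87 - 5q_I = 0, so q_I = 87/5.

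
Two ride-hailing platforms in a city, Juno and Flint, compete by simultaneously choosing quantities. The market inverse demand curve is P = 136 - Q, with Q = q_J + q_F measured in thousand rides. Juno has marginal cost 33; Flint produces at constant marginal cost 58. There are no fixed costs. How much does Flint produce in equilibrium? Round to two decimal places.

17.67

Juno's profit: π_J = (136 - Q)q_J - (33q_J). Setting ∂π_J/∂q_J = 0: 103 - 2q_J - (q_F) = 0.
Flint's profit: π_F = (136 - Q)q_F - (58q_F). Setting ∂π_F/∂q_F = 0: 78 - 2q_F - (q_J) = 0.
Rearranging gives the reaction functions q_J = (103 - q_F)/2 and q_F = (78 - q_J)/2.
Substituting one into the other gives q_J = 128/3 and q_F = 53/3.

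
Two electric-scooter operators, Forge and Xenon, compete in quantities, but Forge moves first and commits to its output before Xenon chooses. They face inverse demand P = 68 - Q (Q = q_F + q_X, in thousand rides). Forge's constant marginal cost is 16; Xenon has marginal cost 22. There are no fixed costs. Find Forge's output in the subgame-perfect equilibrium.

Solve by backward induction. Given q_F, the follower Xenon maximises π_X = (68 - q_F - q_X)q_X - 22q_X.
∂π_X/∂q_X = 46 - q_F - 2q_X = 0 gives the reaction function q_X = (46 - q_F)/2.
Forge substitutes q_X(q_F) into its own profit: π_F = q_F(68 - q_F - (46 - q_F)/2) - 16q_F = (45 - (1/2)q_F)q_F - 16q_F.
Leader FOC: 29 - q_F = 0, so q_F = 29.
Then q_X = (46 - 29)/2 = 17/2.

29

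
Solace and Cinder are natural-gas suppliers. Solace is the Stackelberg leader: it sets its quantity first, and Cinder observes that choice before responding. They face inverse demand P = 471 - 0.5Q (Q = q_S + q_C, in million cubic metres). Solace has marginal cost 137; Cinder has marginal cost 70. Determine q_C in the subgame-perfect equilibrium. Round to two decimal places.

267.50

The follower Cinder best-responds to any q_S: π_C = (471 - 0.5Q)q_C - 70q_C.
∂π_C/∂q_C = 401 - (1/2)q_S - q_C = 0 gives the reaction function q_C = (401 - (1/2)q_S).
The leader anticipates this reaction. Substituting into P = 471 - 0.5Q gives P = 541/2 - (1/4)q_S, so π_S = (541/2 - (1/4)q_S)q_S - 137q_S.
Leader FOC: 267/2 - (1/2)q_S = 0, so q_S = 267.
Then q_C = (401 - (1/2)·267) = 535/2.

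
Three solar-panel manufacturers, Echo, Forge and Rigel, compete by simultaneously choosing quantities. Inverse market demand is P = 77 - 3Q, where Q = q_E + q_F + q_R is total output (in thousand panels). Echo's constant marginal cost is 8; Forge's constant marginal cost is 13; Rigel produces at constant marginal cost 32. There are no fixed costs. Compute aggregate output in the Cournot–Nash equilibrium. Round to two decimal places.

14.83

Echo's profit: π_E = (77 - 3Q)q_E - (8q_E). Setting ∂π_E/∂q_E = 0: 69 - 6q_E - 3(q_F + q_R) = 0.
Forge's profit: π_F = (77 - 3Q)q_F - (13q_F). Setting ∂π_F/∂q_F = 0: 64 - 6q_F - 3(q_E + q_R) = 0.
Rigel's first-order condition: 45 - 6q_R - 3(q_E + q_F) = 0.
Summing all 3 equations gives 178 − 12Q = 0, hence Q = 89/6.
Back-substituting: q_E = (69 − 89/2)/3 = 49/6, q_F = (64 − 89/2)/3 = 13/2, q_R = (45 − 89/2)/3 = 1/6.
Total output Q = 49/6 + 13/2 + 1/6 = 89/6.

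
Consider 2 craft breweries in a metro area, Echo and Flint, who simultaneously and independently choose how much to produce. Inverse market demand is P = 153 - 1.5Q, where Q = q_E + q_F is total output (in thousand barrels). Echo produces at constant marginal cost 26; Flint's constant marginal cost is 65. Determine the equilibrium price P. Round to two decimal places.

Echo's profit: π_E = (153 - 1.5Q)q_E - (26q_E). Setting ∂π_E/∂q_E = 0: 127 - 3q_E - (3/2)(q_F) = 0.
Flint's profit: π_F = (153 - 1.5Q)q_F - (65q_F). Setting ∂π_F/∂q_F = 0: 88 - 3q_F - (3/2)(q_E) = 0.
Best responses: q_E = (127 - (3/2)q_F)/3, q_F = (88 - (3/2)q_E)/3.
Solving the pair: q_E = 332/9, q_F = 98/9.
Total output Q = 430/9, so price P = 153 - (3/2)·(430/9) = 244/3.

81.33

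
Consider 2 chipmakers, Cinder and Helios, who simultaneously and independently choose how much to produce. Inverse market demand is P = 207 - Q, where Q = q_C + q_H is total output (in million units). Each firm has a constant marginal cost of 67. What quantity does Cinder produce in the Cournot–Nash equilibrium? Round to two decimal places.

46.67

Each firm earns π_i = (207 - Q)q_i - 67q_i.
Setting ∂π_i/∂q_i = 0 with rivals' quantities fixed: 140 - 2q_i - q_j = 0.
With identical firms every q_j equals q_i, so q_j = q_i and 140 = 3q_i, giving q_i = 140/3.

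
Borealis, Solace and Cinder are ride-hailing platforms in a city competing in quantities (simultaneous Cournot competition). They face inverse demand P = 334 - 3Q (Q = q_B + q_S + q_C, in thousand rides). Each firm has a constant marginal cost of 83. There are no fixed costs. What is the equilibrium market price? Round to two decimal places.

Each firm earns π_i = (334 - 3Q)q_i - 83q_i.
Setting ∂π_i/∂q_i = 0 with rivals' quantities fixed: 251 - 6q_i - 3·Σ_{j≠i} q_j = 0.
With identical firms every q_j equals q_i, so Σ_{j≠i} q_j = 2q_i and 251 = 12q_i, giving q_i = 251/12.
Total output Q = 251/4, so price P = 334 - 3·(251/4) = 583/4.

145.75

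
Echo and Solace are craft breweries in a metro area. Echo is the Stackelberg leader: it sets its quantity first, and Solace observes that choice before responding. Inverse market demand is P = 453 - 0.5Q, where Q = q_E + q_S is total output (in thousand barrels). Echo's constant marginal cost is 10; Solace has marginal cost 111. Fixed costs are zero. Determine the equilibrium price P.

Solve by backward induction. Given q_E, the follower Solace maximises π_S = (453 - (1/2)q_E - (1/2)q_S)q_S - 111q_S.
∂π_S/∂q_S = 342 - (1/2)q_E - q_S = 0 gives the reaction function q_S = (342 - (1/2)q_E).
Echo substitutes q_S(q_E) into its own profit: π_E = q_E(453 - (1/2)q_E - (342 - (1/2)q_E)/2) - 10q_E = (282 - (1/4)q_E)q_E - 10q_E.
Maximising: ∂π_E/∂q_E = 272 - (1/2)q_E = 0, giving q_E = 544.
Then q_S = (342 - (1/2)·544) = 70.
Total output Q = 614, so price P = 453 - (1/2)·614 = 146.

146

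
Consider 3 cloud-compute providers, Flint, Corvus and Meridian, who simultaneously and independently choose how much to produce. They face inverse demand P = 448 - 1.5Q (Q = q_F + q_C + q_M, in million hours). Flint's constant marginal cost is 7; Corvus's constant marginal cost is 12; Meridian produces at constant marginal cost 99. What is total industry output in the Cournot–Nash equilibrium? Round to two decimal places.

Flint's profit: π_F = (448 - 1.5Q)q_F - (7q_F). Setting ∂π_F/∂q_F = 0: 441 - 3q_F - (3/2)(q_C + q_M) = 0.
Corvus's first-order condition: 436 - 3q_C - (3/2)(q_F + q_M) = 0.
Meridian's first-order condition: 349 - 3q_M - (3/2)(q_F + q_C) = 0.
Adding the 3 conditions: 1226 − 3Q − 3Q = 0, i.e. Q = 613/3.
Back-substituting: q_F = (441 − 613/2)/(3/2) = 269/3, q_C = (436 − 613/2)/(3/2) = 259/3, q_M = (349 − 613/2)/(3/2) = 85/3.
Total output Q = 269/3 + 259/3 + 85/3 = 613/3.

204.33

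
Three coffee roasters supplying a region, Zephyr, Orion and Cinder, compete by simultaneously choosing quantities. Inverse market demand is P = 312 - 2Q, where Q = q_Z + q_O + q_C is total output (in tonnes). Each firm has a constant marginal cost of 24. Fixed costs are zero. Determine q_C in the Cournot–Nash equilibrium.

A representative firm's profit is π_i = q_i(312 - 2Q) - 24q_i.
First-order condition (treating rivals' output as given): 288 - 4q_i - 2·Σ_{j≠i} q_j = 0.
With identical firms every q_j equals q_i, so Σ_{j≠i} q_j = 2q_i and 288 = 8q_i, giving q_i = 36.

36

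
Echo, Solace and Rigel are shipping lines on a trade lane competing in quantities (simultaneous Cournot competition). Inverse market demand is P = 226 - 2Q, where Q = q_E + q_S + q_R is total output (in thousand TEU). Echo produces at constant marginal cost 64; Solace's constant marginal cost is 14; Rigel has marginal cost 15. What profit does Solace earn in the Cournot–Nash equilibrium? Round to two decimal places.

2161.53

Echo's profit: π_E = (226 - 2Q)q_E - (64q_E). Setting ∂π_E/∂q_E = 0: 162 - 4q_E - 2(q_S + q_R) = 0.
Solace's profit: π_S = (226 - 2Q)q_S - (14q_S). Setting ∂π_S/∂q_S = 0: 212 - 4q_S - 2(q_E + q_R) = 0.
Rigel's profit: π_R = (226 - 2Q)q_R - (15q_R). Setting ∂π_R/∂q_R = 0: 211 - 4q_R - 2(q_E + q_S) = 0.
Summing all 3 equations gives 585 − 8Q = 0, hence Q = 585/8.
Back-substituting: q_E = (162 − 585/4)/2 = 63/8, q_S = (212 − 585/4)/2 = 263/8, q_R = (211 − 585/4)/2 = 259/8.
Price P = 226 - 2·(585/8) = 319/4.
Solace's profit: (319/4 - 14)·(263/8) = 2161.5313.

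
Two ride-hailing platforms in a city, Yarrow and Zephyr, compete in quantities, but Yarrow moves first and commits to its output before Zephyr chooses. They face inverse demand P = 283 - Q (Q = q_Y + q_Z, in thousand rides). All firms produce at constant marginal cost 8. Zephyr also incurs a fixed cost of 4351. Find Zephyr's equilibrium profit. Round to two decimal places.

375.56

The follower Zephyr best-responds to any q_Y: π_Z = (283 - Q)q_Z - 8q_Z.
Follower FOC: 275 - q_Y - 2q_Z = 0, so q_Z(q_Y) = (275 - q_Y)/2.
Yarrow substitutes q_Z(q_Y) into its own profit: π_Y = q_Y(283 - q_Y - (275 - q_Y)/2) - 8q_Y = (291/2 - (1/2)q_Y)q_Y - 8q_Y.
The leader's first-order condition 275/2 - q_Y = 0 yields q_Y = 275/2.
Then q_Z = (275 - 275/2)/2 = 275/4.
Price P = 283 - 825/4 = 307/4.
Zephyr's profit: (307/4 - 8)·(275/4) - 4351 = 375.5625.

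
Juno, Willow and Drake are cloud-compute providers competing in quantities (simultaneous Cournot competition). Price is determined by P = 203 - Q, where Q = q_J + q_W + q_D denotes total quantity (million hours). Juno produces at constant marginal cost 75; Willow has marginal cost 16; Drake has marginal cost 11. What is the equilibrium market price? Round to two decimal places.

Juno's profit: π_J = (203 - Q)q_J - (75q_J). Setting ∂π_J/∂q_J = 0: 128 - 2q_J - (q_W + q_D) = 0.
Willow's profit: π_W = (203 - Q)q_W - (16q_W). Setting ∂π_W/∂q_W = 0: 187 - 2q_W - (q_J + q_D) = 0.
Drake's profit: π_D = (203 - Q)q_D - (11q_D). Setting ∂π_D/∂q_D = 0: 192 - 2q_D - (q_J + q_W) = 0.
Adding the 3 conditions: 507 − 2Q − 2Q = 0, i.e. Q = 507/4.
Back-substituting: q_J = (128 − 507/4) = 5/4, q_W = (187 − 507/4) = 241/4, q_D = (192 − 507/4) = 261/4.
Total output Q = 507/4, so price P = 203 - 507/4 = 305/4.

76.25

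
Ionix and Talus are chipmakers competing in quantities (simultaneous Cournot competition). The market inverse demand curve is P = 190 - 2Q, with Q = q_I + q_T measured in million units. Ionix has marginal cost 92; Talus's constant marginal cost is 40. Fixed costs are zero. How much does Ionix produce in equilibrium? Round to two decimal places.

Ionix's profit: π_I = (190 - 2Q)q_I - (92q_I). Setting ∂π_I/∂q_I = 0: 98 - 4q_I - 2(q_T) = 0.
Talus's profit: π_T = (190 - 2Q)q_T - (40q_T). Setting ∂π_T/∂q_T = 0: 150 - 4q_T - 2(q_I) = 0.
Best responses: q_I = (98 - 2q_T)/4, q_T = (150 - 2q_I)/4.
Substituting one into the other gives q_I = 23/3 and q_T = 101/3.

7.67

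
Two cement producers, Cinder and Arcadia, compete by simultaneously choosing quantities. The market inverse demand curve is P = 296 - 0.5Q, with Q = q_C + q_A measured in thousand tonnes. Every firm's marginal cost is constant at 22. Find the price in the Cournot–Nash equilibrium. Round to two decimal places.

A representative firm's profit is π_i = q_i(296 - 0.5Q) - 22q_i.
First-order condition (treating rivals' output as given): 274 - q_i - (1/2)q_j = 0.
By symmetry each firm produces the same amount; substituting q_j = q_i yields q_i = 274/(3/2) = 548/3.
Total output Q = 1096/3, so price P = 296 - (1/2)·(1096/3) = 340/3.

113.33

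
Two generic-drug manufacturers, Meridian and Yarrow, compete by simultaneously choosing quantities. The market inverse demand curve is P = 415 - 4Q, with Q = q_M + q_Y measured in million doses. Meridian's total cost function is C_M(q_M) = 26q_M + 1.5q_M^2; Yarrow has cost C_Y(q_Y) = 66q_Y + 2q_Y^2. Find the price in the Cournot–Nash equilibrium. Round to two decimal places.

Meridian's profit: π_M = (415 - 4Q)q_M - (26q_M + (3/2)q_M²). Setting ∂π_M/∂q_M = 0: 389 - 11q_M - 4(q_Y) = 0.
Yarrow's first-order condition: 349 - 12q_Y - 4(q_M) = 0.
So q_M = (389 - 4q_Y)/11 and q_Y = (349 - 4q_M)/12.
Solving the pair: q_M = 818/29, q_Y = 19.6810.
Total output Q = 47.8879, so price P = 415 - 4·47.8879 = 223.4483.

223.45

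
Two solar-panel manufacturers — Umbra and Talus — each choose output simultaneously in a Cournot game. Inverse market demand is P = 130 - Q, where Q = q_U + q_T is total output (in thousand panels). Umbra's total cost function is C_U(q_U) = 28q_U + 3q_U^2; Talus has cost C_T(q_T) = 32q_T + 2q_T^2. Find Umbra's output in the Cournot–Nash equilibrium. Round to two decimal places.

Umbra's profit: π_U = (130 - Q)q_U - (28q_U + 3q_U²). Setting ∂π_U/∂q_U = 0: 102 - 8q_U - (q_T) = 0.
Talus's first-order condition: 98 - 6q_T - (q_U) = 0.
Best responses: q_U = (102 - q_T)/8, q_T = (98 - q_U)/6.
Solving the pair: q_U = 514/47, q_T = 682/47.

10.94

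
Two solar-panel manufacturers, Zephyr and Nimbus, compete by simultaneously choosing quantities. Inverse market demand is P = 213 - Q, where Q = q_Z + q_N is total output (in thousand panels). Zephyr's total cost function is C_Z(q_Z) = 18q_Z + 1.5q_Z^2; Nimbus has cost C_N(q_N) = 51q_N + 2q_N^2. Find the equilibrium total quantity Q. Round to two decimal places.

55.97

Zephyr's profit: π_Z = (213 - Q)q_Z - (18q_Z + (3/2)q_Z²). Setting ∂π_Z/∂q_Z = 0: 195 - 5q_Z - (q_N) = 0.
Nimbus's first-order condition: 162 - 6q_N - (q_Z) = 0.
Best responses: q_Z = (195 - q_N)/5, q_N = (162 - q_Z)/6.
Solving the pair: q_Z = 1008/29, q_N = 615/29.
Total output Q = 1008/29 + 615/29 = 1623/29.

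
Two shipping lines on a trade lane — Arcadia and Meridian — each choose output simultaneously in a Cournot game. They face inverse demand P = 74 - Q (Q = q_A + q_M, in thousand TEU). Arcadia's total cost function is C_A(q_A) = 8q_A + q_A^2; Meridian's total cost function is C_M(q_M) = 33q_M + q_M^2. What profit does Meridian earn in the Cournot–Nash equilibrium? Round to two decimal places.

Arcadia's profit: π_A = (74 - Q)q_A - (8q_A + q_A²). Setting ∂π_A/∂q_A = 0: 66 - 4q_A - (q_M) = 0.
Meridian's profit: π_M = (74 - Q)q_M - (33q_M + q_M²). Setting ∂π_M/∂q_M = 0: 41 - 4q_M - (q_A) = 0.
So q_A = (66 - q_M)/4 and q_M = (41 - q_A)/4.
Substituting one into the other gives q_A = 223/15 and q_M = 98/15.
Price P = 74 - 107/5 = 263/5.
Meridian's profit: (263/5)·(98/15) - 33·(98/15) - (98/15)² = 85.3689.

85.37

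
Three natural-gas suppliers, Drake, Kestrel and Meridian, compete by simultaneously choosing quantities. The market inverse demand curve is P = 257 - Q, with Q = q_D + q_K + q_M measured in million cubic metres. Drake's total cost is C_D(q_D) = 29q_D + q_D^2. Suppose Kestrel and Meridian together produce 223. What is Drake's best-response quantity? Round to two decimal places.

1.25

With rivals' combined output fixed at 223, Drake's profit is π_D = (257 - 223 - q_D)q_D - (29q_D + q_D²) = (34 - q_D)q_D - (29q_D + q_D²).
∂π_D/∂q_D = 5 - 4q_D = 0, so q_D = 5/4.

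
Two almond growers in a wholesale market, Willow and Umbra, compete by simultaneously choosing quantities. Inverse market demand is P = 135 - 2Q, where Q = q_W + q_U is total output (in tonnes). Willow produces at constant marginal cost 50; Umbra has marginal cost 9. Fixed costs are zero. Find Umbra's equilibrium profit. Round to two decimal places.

Willow's profit: π_W = (135 - 2Q)q_W - (50q_W). Setting ∂π_W/∂q_W = 0: 85 - 4q_W - 2(q_U) = 0.
Umbra's profit: π_U = (135 - 2Q)q_U - (9q_U). Setting ∂π_U/∂q_U = 0: 126 - 4q_U - 2(q_W) = 0.
Best responses: q_W = (85 - 2q_U)/4, q_U = (126 - 2q_W)/4.
Substituting one into the other gives q_W = 22/3 and q_U = 167/6.
Price P = 135 - 2·(211/6) = 194/3.
Umbra's profit: (194/3 - 9)·(167/6) = 1549.3889.

1549.39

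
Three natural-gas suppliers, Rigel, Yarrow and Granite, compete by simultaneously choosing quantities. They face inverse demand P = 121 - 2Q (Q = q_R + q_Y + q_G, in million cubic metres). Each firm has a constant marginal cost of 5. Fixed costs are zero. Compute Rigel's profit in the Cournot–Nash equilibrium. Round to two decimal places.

420.50

A representative firm's profit is π_i = q_i(121 - 2Q) - 5q_i.
First-order condition (treating rivals' output as given): 116 - 4q_i - 2·Σ_{j≠i} q_j = 0.
By symmetry each firm produces the same amount; substituting Σ_{j≠i} q_j = 2q_i yields q_i = 116/8 = 29/2.
Price P = 121 - 2·(87/2) = 34.
Rigel's profit: (34 - 5)·(29/2) = 841/2.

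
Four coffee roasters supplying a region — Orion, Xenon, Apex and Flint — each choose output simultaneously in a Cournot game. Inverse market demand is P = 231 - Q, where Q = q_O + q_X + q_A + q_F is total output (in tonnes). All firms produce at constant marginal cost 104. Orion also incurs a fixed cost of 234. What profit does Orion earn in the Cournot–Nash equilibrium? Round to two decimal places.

Each firm earns π_i = (231 - Q)q_i - 104q_i.
Setting ∂π_i/∂q_i = 0 with rivals' quantities fixed: 127 - 2q_i - Σ_{j≠i} q_j = 0.
With identical firms every q_j equals q_i, so Σ_{j≠i} q_j = 3q_i and 127 = 5q_i, giving q_i = 127/5.
Price P = 231 - 508/5 = 647/5.
Orion's profit: (647/5 - 104)·(127/5) - 234 = 411.1600.

411.16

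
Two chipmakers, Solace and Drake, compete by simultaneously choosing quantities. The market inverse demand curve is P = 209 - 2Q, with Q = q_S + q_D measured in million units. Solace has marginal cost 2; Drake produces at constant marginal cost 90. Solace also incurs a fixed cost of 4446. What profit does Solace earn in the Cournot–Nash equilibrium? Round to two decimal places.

Solace's profit: π_S = (209 - 2Q)q_S - (2q_S). Setting ∂π_S/∂q_S = 0: 207 - 4q_S - 2(q_D) = 0.
Drake's first-order condition: 119 - 4q_D - 2(q_S) = 0.
Rearranging gives the reaction functions q_S = (207 - 2q_D)/4 and q_D = (119 - 2q_S)/4.
Solving the pair: q_S = 295/6, q_D = 31/6.
Price P = 209 - 2·(163/3) = 301/3.
Solace's profit: (301/3 - 2)·(295/6) - 4446 = 388.7222.

388.72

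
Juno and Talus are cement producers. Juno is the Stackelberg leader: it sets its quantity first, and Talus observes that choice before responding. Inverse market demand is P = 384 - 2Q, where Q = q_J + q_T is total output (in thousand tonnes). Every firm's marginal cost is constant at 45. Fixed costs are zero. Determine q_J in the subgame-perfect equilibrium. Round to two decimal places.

84.75

Solve by backward induction. Given q_J, the follower Talus maximises π_T = (384 - 2q_J - 2q_T)q_T - 45q_T.
∂π_T/∂q_T = 339 - 2q_J - 4q_T = 0 gives the reaction function q_T = (339 - 2q_J)/4.
The leader anticipates this reaction. Substituting into P = 384 - 2Q gives P = 429/2 - q_J, so π_J = (429/2 - q_J)q_J - 45q_J.
Leader FOC: 339/2 - 2q_J = 0, so q_J = 339/4.
Then q_T = (339 - 2·(339/4))/4 = 339/8.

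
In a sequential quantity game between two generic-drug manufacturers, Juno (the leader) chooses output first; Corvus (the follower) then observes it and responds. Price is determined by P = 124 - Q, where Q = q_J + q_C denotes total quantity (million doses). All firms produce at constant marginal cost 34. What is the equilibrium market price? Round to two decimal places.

Solve by backward induction. Given q_J, the follower Corvus maximises π_C = (124 - q_J - q_C)q_C - 34q_C.
Follower FOC: 90 - q_J - 2q_C = 0, so q_C(q_J) = (90 - q_J)/2.
Juno substitutes q_C(q_J) into its own profit: π_J = q_J(124 - q_J - (90 - q_J)/2) - 34q_J = (79 - (1/2)q_J)q_J - 34q_J.
Leader FOC: 45 - q_J = 0, so q_J = 45.
Then q_C = (90 - 45)/2 = 45/2.
Total output Q = 135/2, so price P = 124 - 135/2 = 113/2.

56.50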